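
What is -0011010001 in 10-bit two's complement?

Original: 0011010001
Step 1 - Invert all bits: 1100101110
Step 2 - Add 1: 1100101111
Verification: 0011010001 + 1100101111 = 10000000000; discarding the end carry (carry out of the top bit) leaves the 10-bit value 0000000000, as required for x + (-x)



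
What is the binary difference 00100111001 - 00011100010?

Method 1 - Direct subtraction (column by column from the right: bit − bit − borrow-in; if negative, add 2 and borrow 1 from the next column):
borrow: 00110001100
        00100111001
-       00011100010
-------------------
        00001010111

Method 2 - Add two's complement:
Two's complement of 00011100010: invert → 11100011101, add 1 → 11100011110
  00100111001
+ 11100011110
-------------
 100001010111  (end carry out of the top bit = 1)
Discarding the end carry: 00001010111
Decimal check:
  00100111001 = 256 + 32 + 16 + 8 + 1 = 313
  00011100010 = 128 + 64 + 32 + 2 = 226
  313 - 226 = 87, and 00001010111 = 64 + 16 + 4 + 2 + 1 = 87 ✓



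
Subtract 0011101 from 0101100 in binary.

Method 1 - Direct subtraction (column by column from the right: bit − bit − borrow-in; if negative, add 2 and borrow 1 from the next column):
borrow: 0111110
        0101100
-       0011101
---------------
        0001111

Method 2 - Add two's complement:
Two's complement of 0011101: invert → 1100010, add 1 → 1100011
  0101100
+ 1100011
---------
 10001111  (end carry out of the top bit = 1)
Discarding the end carry: 0001111
Decimal check:
  0101100 = 32 + 8 + 4 = 44
  0011101 = 16 + 8 + 4 + 1 = 29
  44 - 29 = 15, and 0001111 = 8 + 4 + 2 + 1 = 15 ✓



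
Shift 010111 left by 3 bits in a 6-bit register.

Original: 010111 (decimal 23)
Shift left by 3 positions
Append 3 zeros on the right and drop the 3 high bits that overflow the 6-bit width
Result: 111000 (decimal 56)
Equivalent: 23 << 3 = 23 × 2^3 = 184, truncated to 6 bits = 56



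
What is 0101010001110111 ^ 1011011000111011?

XOR: 1 when bits differ
  0101010001110111
^ 1011011000111011
------------------
  1110001001001100
Decimal: 21623 ^ 46651 = 57932



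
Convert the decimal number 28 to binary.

Using repeated division by 2:
28 ÷ 2 = 14 remainder 0
14 ÷ 2 = 7 remainder 0
7 ÷ 2 = 3 remainder 1
3 ÷ 2 = 1 remainder 1
1 ÷ 2 = 0 remainder 1
Reading remainders bottom to top: 11100



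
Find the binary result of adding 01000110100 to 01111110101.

Add column by column from the right: bit + bit + carry-in; write the sum mod 2, carry 1 when the sum is 2 or 3.
carry:  11111101000
        01000110100
+       01111110101
-------------------
       011000101001
(the carry out of the leftmost column, 0, becomes the leading bit)
Decimal check:
  01000110100 = 512 + 32 + 16 + 4 = 564
  01111110101 = 512 + 256 + 128 + 64 + 32 + 16 + 4 + 1 = 1013
  564 + 1013 = 1577, and 011000101001 = 1024 + 512 + 32 + 8 + 1 = 1577 ✓



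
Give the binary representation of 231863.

Using repeated division by 2:
231863 ÷ 2 = 115931 remainder 1
115931 ÷ 2 = 57965 remainder 1
57965 ÷ 2 = 28982 remainder 1
28982 ÷ 2 = 14491 remainder 0
14491 ÷ 2 = 7245 remainder 1
7245 ÷ 2 = 3622 remainder 1
3622 ÷ 2 = 1811 remainder 0
1811 ÷ 2 = 905 remainder 1
905 ÷ 2 = 452 remainder 1
452 ÷ 2 = 226 remainder 0
226 ÷ 2 = 113 remainder 0
113 ÷ 2 = 56 remainder 1
56 ÷ 2 = 28 remainder 0
28 ÷ 2 = 14 remainder 0
14 ÷ 2 = 7 remainder 0
7 ÷ 2 = 3 remainder 1
3 ÷ 2 = 1 remainder 1
1 ÷ 2 = 0 remainder 1
Reading remainders bottom to top: 111000100110110111



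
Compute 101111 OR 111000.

OR: 1 when either bit is 1
  101111
| 111000
--------
  111111
Decimal: 47 | 56 = 63



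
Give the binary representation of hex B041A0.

Convert each hex digit to 4 bits:
  B = 1011
  0 = 0000
  4 = 0100
  1 = 0001
  A = 1010
  0 = 0000
Concatenate: 101100000100000110100000



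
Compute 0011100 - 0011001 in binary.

Method 1 - Direct subtraction (column by column from the right: bit − bit − borrow-in; if negative, add 2 and borrow 1 from the next column):
borrow: 0000110
        0011100
-       0011001
---------------
        0000011

Method 2 - Add two's complement:
Two's complement of 0011001: invert → 1100110, add 1 → 1100111
  0011100
+ 1100111
---------
 10000011  (end carry out of the top bit = 1)
Discarding the end carry: 0000011
Decimal check:
  0011100 = 16 + 8 + 4 = 28
  0011001 = 16 + 8 + 1 = 25
  28 - 25 = 3, and 0000011 = 2 + 1 = 3 ✓



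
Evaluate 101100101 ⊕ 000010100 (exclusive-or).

XOR: 1 when bits differ
  101100101
^ 000010100
-----------
  101110001
Decimal: 357 ^ 20 = 369



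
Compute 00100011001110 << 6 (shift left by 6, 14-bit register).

Original: 00100011001110 (decimal 2254)
Shift left by 6 positions
Append 6 zeros on the right and drop the 6 high bits that overflow the 14-bit width
Result: 11001110000000 (decimal 13184)
Equivalent: 2254 << 6 = 2254 × 2^6 = 144256, truncated to 14 bits = 13184



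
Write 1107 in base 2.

Using repeated division by 2:
1107 ÷ 2 = 553 remainder 1
553 ÷ 2 = 276 remainder 1
276 ÷ 2 = 138 remainder 0
138 ÷ 2 = 69 remainder 0
69 ÷ 2 = 34 remainder 1
34 ÷ 2 = 17 remainder 0
17 ÷ 2 = 8 remainder 1
8 ÷ 2 = 4 remainder 0
4 ÷ 2 = 2 remainder 0
2 ÷ 2 = 1 remainder 0
1 ÷ 2 = 0 remainder 1
Reading remainders bottom to top: 10001010011



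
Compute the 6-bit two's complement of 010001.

Original: 010001
Step 1 - Invert all bits: 101110
Step 2 - Add 1: 101111
Verification: 010001 + 101111 = 1000000; discarding the end carry (carry out of the top bit) leaves the 6-bit value 000000, as required for x + (-x)



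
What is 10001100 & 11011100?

AND: 1 only when both bits are 1
  10001100
& 11011100
----------
  10001100
Decimal: 140 & 220 = 140



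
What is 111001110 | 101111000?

OR: 1 when either bit is 1
  111001110
| 101111000
-----------
  111111110
Decimal: 462 | 376 = 510



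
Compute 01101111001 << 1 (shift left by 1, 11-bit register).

Original: 01101111001 (decimal 889)
Shift left by 1 position
Append 1 zero on the right
Result: 11011110010 (decimal 1778)
Equivalent: 889 << 1 = 889 × 2^1 = 1778



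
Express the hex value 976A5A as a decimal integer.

Expand by place value (powers of 16):
Digit values: A = 10
976A5A = 9 × 16^5 + 7 × 16^4 + 6 × 16^3 + 10 × 16^2 + 5 × 16^1 + 10 × 16^0
= 9 × 1048576 + 7 × 65536 + 6 × 4096 + 10 × 256 + 5 × 16 + 10 × 1
= 9437184 + 458752 + 24576 + 2560 + 80 + 10
= 9923162



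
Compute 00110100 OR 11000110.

OR: 1 when either bit is 1
  00110100
| 11000110
----------
  11110110
Decimal: 52 | 198 = 246



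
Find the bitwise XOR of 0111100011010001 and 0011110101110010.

XOR: 1 when bits differ
  0111100011010001
^ 0011110101110010
------------------
  0100010110100011
Decimal: 30929 ^ 15730 = 17827



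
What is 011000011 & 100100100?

AND: 1 only when both bits are 1
  011000011
& 100100100
-----------
  000000000
Decimal: 195 & 292 = 0



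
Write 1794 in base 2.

Using repeated division by 2:
1794 ÷ 2 = 897 remainder 0
897 ÷ 2 = 448 remainder 1
448 ÷ 2 = 224 remainder 0
224 ÷ 2 = 112 remainder 0
112 ÷ 2 = 56 remainder 0
56 ÷ 2 = 28 remainder 0
28 ÷ 2 = 14 remainder 0
14 ÷ 2 = 7 remainder 0
7 ÷ 2 = 3 remainder 1
3 ÷ 2 = 1 remainder 1
1 ÷ 2 = 0 remainder 1
Reading remainders bottom to top: 11100000010



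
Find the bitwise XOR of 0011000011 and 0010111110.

XOR: 1 when bits differ
  0011000011
^ 0010111110
------------
  0001111101
Decimal: 195 ^ 190 = 125



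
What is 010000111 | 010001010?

OR: 1 when either bit is 1
  010000111
| 010001010
-----------
  010001111
Decimal: 135 | 138 = 143



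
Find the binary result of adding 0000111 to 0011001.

Add column by column from the right: bit + bit + carry-in; write the sum mod 2, carry 1 when the sum is 2 or 3.
carry:  0111110
        0000111
+       0011001
---------------
       00100000
(the carry out of the leftmost column, 0, becomes the leading bit)
Decimal check:
  0000111 = 4 + 2 + 1 = 7
  0011001 = 16 + 8 + 1 = 25
  7 + 25 = 32, and 00100000 = 32 ✓



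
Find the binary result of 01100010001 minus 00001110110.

Method 1 - Direct subtraction (column by column from the right: bit − bit − borrow-in; if negative, add 2 and borrow 1 from the next column):
borrow: 00111111100
        01100010001
-       00001110110
-------------------
        01010011011

Method 2 - Add two's complement:
Two's complement of 00001110110: invert → 11110001001, add 1 → 11110001010
  01100010001
+ 11110001010
-------------
 101010011011  (end carry out of the top bit = 1)
Discarding the end carry: 01010011011
Decimal check:
  01100010001 = 512 + 256 + 16 + 1 = 785
  00001110110 = 64 + 32 + 16 + 4 + 2 = 118
  785 - 118 = 667, and 01010011011 = 512 + 128 + 16 + 8 + 2 + 1 = 667 ✓



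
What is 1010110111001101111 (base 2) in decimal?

Sum of powers of 2 for each 1-bit:
2^0 + 2^1 + 2^2 + 2^3 + 2^5 + 2^6 + 2^9 + 2^10 + 2^11 + 2^13 + 2^14 + 2^16 + 2^18
= 1 + 2 + 4 + 8 + 32 + 64 + 512 + 1024 + 2048 + 8192 + 16384 + 65536 + 262144
= 355951



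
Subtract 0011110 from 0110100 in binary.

Method 1 - Direct subtraction (column by column from the right: bit − bit − borrow-in; if negative, add 2 and borrow 1 from the next column):
borrow: 0111100
        0110100
-       0011110
---------------
        0010110

Method 2 - Add two's complement:
Two's complement of 0011110: invert → 1100001, add 1 → 1100010
  0110100
+ 1100010
---------
 10010110  (end carry out of the top bit = 1)
Discarding the end carry: 0010110
Decimal check:
  0110100 = 32 + 16 + 4 = 52
  0011110 = 16 + 8 + 4 + 2 = 30
  52 - 30 = 22, and 0010110 = 16 + 4 + 2 = 22 ✓



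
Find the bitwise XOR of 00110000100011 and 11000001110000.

XOR: 1 when bits differ
  00110000100011
^ 11000001110000
----------------
  11110001010011
Decimal: 3107 ^ 12400 = 15443



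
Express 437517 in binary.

Using repeated division by 2:
437517 ÷ 2 = 218758 remainder 1
218758 ÷ 2 = 109379 remainder 0
109379 ÷ 2 = 54689 remainder 1
54689 ÷ 2 = 27344 remainder 1
27344 ÷ 2 = 13672 remainder 0
13672 ÷ 2 = 6836 remainder 0
6836 ÷ 2 = 3418 remainder 0
3418 ÷ 2 = 1709 remainder 0
1709 ÷ 2 = 854 remainder 1
854 ÷ 2 = 427 remainder 0
427 ÷ 2 = 213 remainder 1
213 ÷ 2 = 106 remainder 1
106 ÷ 2 = 53 remainder 0
53 ÷ 2 = 26 remainder 1
26 ÷ 2 = 13 remainder 0
13 ÷ 2 = 6 remainder 1
6 ÷ 2 = 3 remainder 0
3 ÷ 2 = 1 remainder 1
1 ÷ 2 = 0 remainder 1
Reading remainders bottom to top: 1101010110100001101



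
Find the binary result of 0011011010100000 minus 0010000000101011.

Method 1 - Direct subtraction (column by column from the right: bit − bit − borrow-in; if negative, add 2 and borrow 1 from the next column):
borrow: 0000000011111110
        0011011010100000
-       0010000000101011
------------------------
        0001011001110101

Method 2 - Add two's complement:
Two's complement of 0010000000101011: invert → 1101111111010100, add 1 → 1101111111010101
  0011011010100000
+ 1101111111010101
------------------
 10001011001110101  (end carry out of the top bit = 1)
Discarding the end carry: 0001011001110101
Decimal check:
  0011011010100000 = 8192 + 4096 + 1024 + 512 + 128 + 32 = 13984
  0010000000101011 = 8192 + 32 + 8 + 2 + 1 = 8235
  13984 - 8235 = 5749, and 0001011001110101 = 4096 + 1024 + 512 + 64 + 32 + 16 + 4 + 1 = 5749 ✓



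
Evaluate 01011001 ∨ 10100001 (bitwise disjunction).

OR: 1 when either bit is 1
  01011001
| 10100001
----------
  11111001
Decimal: 89 | 161 = 249



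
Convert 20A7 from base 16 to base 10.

Expand by place value (powers of 16):
Digit values: A = 10
20A7 = 2 × 16^3 + 0 × 16^2 + 10 × 16^1 + 7 × 16^0
= 2 × 4096 + 0 × 256 + 10 × 16 + 7 × 1
= 8192 + 0 + 160 + 7
= 8359



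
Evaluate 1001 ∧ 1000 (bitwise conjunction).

AND: 1 only when both bits are 1
  1001
& 1000
------
  1000
Decimal: 9 & 8 = 8



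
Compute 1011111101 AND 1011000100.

AND: 1 only when both bits are 1
  1011111101
& 1011000100
------------
  1011000100
Decimal: 765 & 708 = 708



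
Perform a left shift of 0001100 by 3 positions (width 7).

Original: 0001100 (decimal 12)
Shift left by 3 positions
Append 3 zeros on the right
Result: 1100000 (decimal 96)
Equivalent: 12 << 3 = 12 × 2^3 = 96



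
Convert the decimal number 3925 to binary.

Using repeated division by 2:
3925 ÷ 2 = 1962 remainder 1
1962 ÷ 2 = 981 remainder 0
981 ÷ 2 = 490 remainder 1
490 ÷ 2 = 245 remainder 0
245 ÷ 2 = 122 remainder 1
122 ÷ 2 = 61 remainder 0
61 ÷ 2 = 30 remainder 1
30 ÷ 2 = 15 remainder 0
15 ÷ 2 = 7 remainder 1
7 ÷ 2 = 3 remainder 1
3 ÷ 2 = 1 remainder 1
1 ÷ 2 = 0 remainder 1
Reading remainders bottom to top: 111101010101



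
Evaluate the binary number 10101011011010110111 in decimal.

Sum of powers of 2 for each 1-bit:
2^0 + 2^1 + 2^2 + 2^4 + 2^5 + 2^7 + 2^9 + 2^10 + 2^12 + 2^13 + 2^15 + 2^17 + 2^19
= 1 + 2 + 4 + 16 + 32 + 128 + 512 + 1024 + 4096 + 8192 + 32768 + 131072 + 524288
= 702135



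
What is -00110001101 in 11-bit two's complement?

Original: 00110001101
Step 1 - Invert all bits: 11001110010
Step 2 - Add 1: 11001110011
Verification: 00110001101 + 11001110011 = 100000000000; discarding the end carry (carry out of the top bit) leaves the 11-bit value 00000000000, as required for x + (-x)



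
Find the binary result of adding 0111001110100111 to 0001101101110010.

Add column by column from the right: bit + bit + carry-in; write the sum mod 2, carry 1 when the sum is 2 or 3.
carry:  1110011111001100
        0111001110100111
+       0001101101110010
------------------------
       01000111100011001
(the carry out of the leftmost column, 0, becomes the leading bit)
Decimal check:
  0111001110100111 = 16384 + 8192 + 4096 + 512 + 256 + 128 + 32 + 4 + 2 + 1 = 29607
  0001101101110010 = 4096 + 2048 + 512 + 256 + 64 + 32 + 16 + 2 = 7026
  29607 + 7026 = 36633, and 01000111100011001 = 32768 + 2048 + 1024 + 512 + 256 + 16 + 8 + 1 = 36633 ✓



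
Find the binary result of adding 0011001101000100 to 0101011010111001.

Add column by column from the right: bit + bit + carry-in; write the sum mod 2, carry 1 when the sum is 2 or 3.
carry:  1110110000000000
        0011001101000100
+       0101011010111001
------------------------
       01000100111111101
(the carry out of the leftmost column, 0, becomes the leading bit)
Decimal check:
  0011001101000100 = 8192 + 4096 + 512 + 256 + 64 + 4 = 13124
  0101011010111001 = 16384 + 4096 + 1024 + 512 + 128 + 32 + 16 + 8 + 1 = 22201
  13124 + 22201 = 35325, and 01000100111111101 = 32768 + 2048 + 256 + 128 + 64 + 32 + 16 + 8 + 4 + 1 = 35325 ✓



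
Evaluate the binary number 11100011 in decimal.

Sum of powers of 2 for each 1-bit:
2^0 + 2^1 + 2^5 + 2^6 + 2^7
= 1 + 2 + 32 + 64 + 128
= 227



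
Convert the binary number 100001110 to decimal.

Sum of powers of 2 for each 1-bit:
2^1 + 2^2 + 2^3 + 2^8
= 2 + 4 + 8 + 256
= 270



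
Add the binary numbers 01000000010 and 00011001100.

Add column by column from the right: bit + bit + carry-in; write the sum mod 2, carry 1 when the sum is 2 or 3.
carry:  00000000000
        01000000010
+       00011001100
-------------------
       001011001110
(the carry out of the leftmost column, 0, becomes the leading bit)
Decimal check:
  01000000010 = 512 + 2 = 514
  00011001100 = 128 + 64 + 8 + 4 = 204
  514 + 204 = 718, and 001011001110 = 512 + 128 + 64 + 8 + 4 + 2 = 718 ✓



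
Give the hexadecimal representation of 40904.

Using repeated division by 16 (digits 10–15 are A–F):
40904 ÷ 16 = 2556 remainder 8
2556 ÷ 16 = 159 remainder 12 (C)
159 ÷ 16 = 9 remainder 15 (F)
9 ÷ 16 = 0 remainder 9
Reading remainders bottom to top: 9FC8



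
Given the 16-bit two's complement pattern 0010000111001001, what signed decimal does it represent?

Binary: 0010000111001001
Sign bit: 0 (non-negative)
Read directly as an unsigned value:
0010000111001001 = 8192 + 256 + 128 + 64 + 8 + 1 = 8649
Value: 8649



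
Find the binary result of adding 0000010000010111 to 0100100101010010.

Add column by column from the right: bit + bit + carry-in; write the sum mod 2, carry 1 when the sum is 2 or 3.
carry:  0000000000101100
        0000010000010111
+       0100100101010010
------------------------
       00100110101101001
(the carry out of the leftmost column, 0, becomes the leading bit)
Decimal check:
  0000010000010111 = 1024 + 16 + 4 + 2 + 1 = 1047
  0100100101010010 = 16384 + 2048 + 256 + 64 + 16 + 2 = 18770
  1047 + 18770 = 19817, and 00100110101101001 = 16384 + 2048 + 1024 + 256 + 64 + 32 + 8 + 1 = 19817 ✓



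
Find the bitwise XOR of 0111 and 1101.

XOR: 1 when bits differ
  0111
^ 1101
------
  1010
Decimal: 7 ^ 13 = 10



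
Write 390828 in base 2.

Using repeated division by 2:
390828 ÷ 2 = 195414 remainder 0
195414 ÷ 2 = 97707 remainder 0
97707 ÷ 2 = 48853 remainder 1
48853 ÷ 2 = 24426 remainder 1
24426 ÷ 2 = 12213 remainder 0
12213 ÷ 2 = 6106 remainder 1
6106 ÷ 2 = 3053 remainder 0
3053 ÷ 2 = 1526 remainder 1
1526 ÷ 2 = 763 remainder 0
763 ÷ 2 = 381 remainder 1
381 ÷ 2 = 190 remainder 1
190 ÷ 2 = 95 remainder 0
95 ÷ 2 = 47 remainder 1
47 ÷ 2 = 23 remainder 1
23 ÷ 2 = 11 remainder 1
11 ÷ 2 = 5 remainder 1
5 ÷ 2 = 2 remainder 1
2 ÷ 2 = 1 remainder 0
1 ÷ 2 = 0 remainder 1
Reading remainders bottom to top: 1011111011010101100



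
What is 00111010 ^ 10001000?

XOR: 1 when bits differ
  00111010
^ 10001000
----------
  10110010
Decimal: 58 ^ 136 = 178



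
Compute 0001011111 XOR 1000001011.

XOR: 1 when bits differ
  0001011111
^ 1000001011
------------
  1001010100
Decimal: 95 ^ 523 = 596



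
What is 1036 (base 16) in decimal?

Expand by place value (powers of 16):
1036 = 1 × 16^3 + 0 × 16^2 + 3 × 16^1 + 6 × 16^0
= 1 × 4096 + 0 × 256 + 3 × 16 + 6 × 1
= 4096 + 0 + 48 + 6
= 4150



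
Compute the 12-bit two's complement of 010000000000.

Original: 010000000000
Step 1 - Invert all bits: 101111111111
Step 2 - Add 1: 110000000000
Verification: 010000000000 + 110000000000 = 1000000000000; discarding the end carry (carry out of the top bit) leaves the 12-bit value 000000000000, as required for x + (-x)



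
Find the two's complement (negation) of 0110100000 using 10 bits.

Original: 0110100000
Step 1 - Invert all bits: 1001011111
Step 2 - Add 1: 1001100000
Verification: 0110100000 + 1001100000 = 10000000000; discarding the end carry (carry out of the top bit) leaves the 10-bit value 0000000000, as required for x + (-x)



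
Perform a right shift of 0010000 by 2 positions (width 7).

Original: 0010000 (decimal 16)
Shift right by 2 positions
Drop the 2 low bits; fill with zeros on the left
Result: 0000100 (decimal 4)
Equivalent: 16 >> 2 = 16 ÷ 2^2 = 4



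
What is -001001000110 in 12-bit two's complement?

Original: 001001000110
Step 1 - Invert all bits: 110110111001
Step 2 - Add 1: 110110111010
Verification: 001001000110 + 110110111010 = 1000000000000; discarding the end carry (carry out of the top bit) leaves the 12-bit value 000000000000, as required for x + (-x)



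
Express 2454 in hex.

Using repeated division by 16 (digits 10–15 are A–F):
2454 ÷ 16 = 153 remainder 6
153 ÷ 16 = 9 remainder 9
9 ÷ 16 = 0 remainder 9
Reading remainders bottom to top: 996



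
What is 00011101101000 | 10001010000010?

OR: 1 when either bit is 1
  00011101101000
| 10001010000010
----------------
  10011111101010
Decimal: 1896 | 8834 = 10218



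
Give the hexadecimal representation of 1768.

Using repeated division by 16 (digits 10–15 are A–F):
1768 ÷ 16 = 110 remainder 8
110 ÷ 16 = 6 remainder 14 (E)
6 ÷ 16 = 0 remainder 6
Reading remainders bottom to top: 6E8



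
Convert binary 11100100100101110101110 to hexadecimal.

Group into 4-bit nibbles from right:
  0111 = 7
  0010 = 2
  0100 = 4
  1011 = B
  1010 = A
  1110 = E
Result: 724BAE



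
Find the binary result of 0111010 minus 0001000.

Method 1 - Direct subtraction (column by column from the right: bit − bit − borrow-in; if negative, add 2 and borrow 1 from the next column):
borrow: 0000000
        0111010
-       0001000
---------------
        0110010

Method 2 - Add two's complement:
Two's complement of 0001000: invert → 1110111, add 1 → 1111000
  0111010
+ 1111000
---------
 10110010  (end carry out of the top bit = 1)
Discarding the end carry: 0110010
Decimal check:
  0111010 = 32 + 16 + 8 + 2 = 58
  0001000 = 8
  58 - 8 = 50, and 0110010 = 32 + 16 + 2 = 50 ✓



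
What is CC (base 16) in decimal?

Expand by place value (powers of 16):
Digit values: C = 12
CC = 12 × 16^1 + 12 × 16^0
= 12 × 16 + 12 × 1
= 192 + 12
= 204



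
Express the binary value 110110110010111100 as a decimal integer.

Sum of powers of 2 for each 1-bit:
2^2 + 2^3 + 2^4 + 2^5 + 2^7 + 2^10 + 2^11 + 2^13 + 2^14 + 2^16 + 2^17
= 4 + 8 + 16 + 32 + 128 + 1024 + 2048 + 8192 + 16384 + 65536 + 131072
= 224444



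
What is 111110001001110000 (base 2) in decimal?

Sum of powers of 2 for each 1-bit:
2^4 + 2^5 + 2^6 + 2^9 + 2^13 + 2^14 + 2^15 + 2^16 + 2^17
= 16 + 32 + 64 + 512 + 8192 + 16384 + 32768 + 65536 + 131072
= 254576



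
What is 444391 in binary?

Using repeated division by 2:
444391 ÷ 2 = 222195 remainder 1
222195 ÷ 2 = 111097 remainder 1
111097 ÷ 2 = 55548 remainder 1
55548 ÷ 2 = 27774 remainder 0
27774 ÷ 2 = 13887 remainder 0
13887 ÷ 2 = 6943 remainder 1
6943 ÷ 2 = 3471 remainder 1
3471 ÷ 2 = 1735 remainder 1
1735 ÷ 2 = 867 remainder 1
867 ÷ 2 = 433 remainder 1
433 ÷ 2 = 216 remainder 1
216 ÷ 2 = 108 remainder 0
108 ÷ 2 = 54 remainder 0
54 ÷ 2 = 27 remainder 0
27 ÷ 2 = 13 remainder 1
13 ÷ 2 = 6 remainder 1
6 ÷ 2 = 3 remainder 0
3 ÷ 2 = 1 remainder 1
1 ÷ 2 = 0 remainder 1
Reading remainders bottom to top: 1101100011111100111



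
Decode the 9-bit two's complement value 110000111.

Binary: 110000111
Sign bit: 1 (negative)
Invert: 001111000
Add 1:  001111001
Magnitude: 001111001 = 64 + 32 + 16 + 8 + 1 = 121
Value: -121



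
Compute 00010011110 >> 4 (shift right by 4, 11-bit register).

Original: 00010011110 (decimal 158)
Shift right by 4 positions
Drop the 4 low bits; fill with zeros on the left
Result: 00000001001 (decimal 9)
Equivalent: 158 >> 4 = 158 ÷ 2^4 = 9



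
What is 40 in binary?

Using repeated division by 2:
40 ÷ 2 = 20 remainder 0
20 ÷ 2 = 10 remainder 0
10 ÷ 2 = 5 remainder 0
5 ÷ 2 = 2 remainder 1
2 ÷ 2 = 1 remainder 0
1 ÷ 2 = 0 remainder 1
Reading remainders bottom to top: 101000



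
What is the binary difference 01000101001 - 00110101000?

Method 1 - Direct subtraction (column by column from the right: bit − bit − borrow-in; if negative, add 2 and borrow 1 from the next column):
borrow: 01100000000
        01000101001
-       00110101000
-------------------
        00010000001

Method 2 - Add two's complement:
Two's complement of 00110101000: invert → 11001010111, add 1 → 11001011000
  01000101001
+ 11001011000
-------------
 100010000001  (end carry out of the top bit = 1)
Discarding the end carry: 00010000001
Decimal check:
  01000101001 = 512 + 32 + 8 + 1 = 553
  00110101000 = 256 + 128 + 32 + 8 = 424
  553 - 424 = 129, and 00010000001 = 128 + 1 = 129 ✓



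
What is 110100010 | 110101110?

OR: 1 when either bit is 1
  110100010
| 110101110
-----------
  110101110
Decimal: 418 | 430 = 430



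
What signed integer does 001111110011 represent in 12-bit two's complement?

Binary: 001111110011
Sign bit: 0 (non-negative)
Read directly as an unsigned value:
001111110011 = 512 + 256 + 128 + 64 + 32 + 16 + 2 + 1 = 1011
Value: 1011



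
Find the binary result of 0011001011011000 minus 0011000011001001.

Method 1 - Direct subtraction (column by column from the right: bit − bit − borrow-in; if negative, add 2 and borrow 1 from the next column):
borrow: 0000000000011110
        0011001011011000
-       0011000011001001
------------------------
        0000001000001111

Method 2 - Add two's complement:
Two's complement of 0011000011001001: invert → 1100111100110110, add 1 → 1100111100110111
  0011001011011000
+ 1100111100110111
------------------
 10000001000001111  (end carry out of the top bit = 1)
Discarding the end carry: 0000001000001111
Decimal check:
  0011001011011000 = 8192 + 4096 + 512 + 128 + 64 + 16 + 8 = 13016
  0011000011001001 = 8192 + 4096 + 128 + 64 + 8 + 1 = 12489
  13016 - 12489 = 527, and 0000001000001111 = 512 + 8 + 4 + 2 + 1 = 527 ✓



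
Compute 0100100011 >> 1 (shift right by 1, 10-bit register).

Original: 0100100011 (decimal 291)
Shift right by 1 position
Drop the 1 low bit; fill with zero on the left
Result: 0010010001 (decimal 145)
Equivalent: 291 >> 1 = 291 ÷ 2^1 = 145



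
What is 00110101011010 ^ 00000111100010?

XOR: 1 when bits differ
  00110101011010
^ 00000111100010
----------------
  00110010111000
Decimal: 3418 ^ 482 = 3256



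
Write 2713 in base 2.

Using repeated division by 2:
2713 ÷ 2 = 1356 remainder 1
1356 ÷ 2 = 678 remainder 0
678 ÷ 2 = 339 remainder 0
339 ÷ 2 = 169 remainder 1
169 ÷ 2 = 84 remainder 1
84 ÷ 2 = 42 remainder 0
42 ÷ 2 = 21 remainder 0
21 ÷ 2 = 10 remainder 1
10 ÷ 2 = 5 remainder 0
5 ÷ 2 = 2 remainder 1
2 ÷ 2 = 1 remainder 0
1 ÷ 2 = 0 remainder 1
Reading remainders bottom to top: 101010011001



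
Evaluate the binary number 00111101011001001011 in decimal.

Sum of powers of 2 for each 1-bit:
2^0 + 2^1 + 2^3 + 2^6 + 2^9 + 2^10 + 2^12 + 2^14 + 2^15 + 2^16 + 2^17
= 1 + 2 + 8 + 64 + 512 + 1024 + 4096 + 16384 + 32768 + 65536 + 131072
= 251467



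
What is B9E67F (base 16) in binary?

Convert each hex digit to 4 bits:
  B = 1011
  9 = 1001
  E = 1110
  6 = 0110
  7 = 0111
  F = 1111
Concatenate: 101110011110011001111111



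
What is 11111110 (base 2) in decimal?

Sum of powers of 2 for each 1-bit:
2^1 + 2^2 + 2^3 + 2^4 + 2^5 + 2^6 + 2^7
= 2 + 4 + 8 + 16 + 32 + 64 + 128
= 254



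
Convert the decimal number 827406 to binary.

Using repeated division by 2:
827406 ÷ 2 = 413703 remainder 0
413703 ÷ 2 = 206851 remainder 1
206851 ÷ 2 = 103425 remainder 1
103425 ÷ 2 = 51712 remainder 1
51712 ÷ 2 = 25856 remainder 0
25856 ÷ 2 = 12928 remainder 0
12928 ÷ 2 = 6464 remainder 0
6464 ÷ 2 = 3232 remainder 0
3232 ÷ 2 = 1616 remainder 0
1616 ÷ 2 = 808 remainder 0
808 ÷ 2 = 404 remainder 0
404 ÷ 2 = 202 remainder 0
202 ÷ 2 = 101 remainder 0
101 ÷ 2 = 50 remainder 1
50 ÷ 2 = 25 remainder 0
25 ÷ 2 = 12 remainder 1
12 ÷ 2 = 6 remainder 0
6 ÷ 2 = 3 remainder 0
3 ÷ 2 = 1 remainder 1
1 ÷ 2 = 0 remainder 1
Reading remainders bottom to top: 11001010000000001110



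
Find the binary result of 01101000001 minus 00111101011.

Method 1 - Direct subtraction (column by column from the right: bit − bit − borrow-in; if negative, add 2 and borrow 1 from the next column):
borrow: 01111111100
        01101000001
-       00111101011
-------------------
        00101010110

Method 2 - Add two's complement:
Two's complement of 00111101011: invert → 11000010100, add 1 → 11000010101
  01101000001
+ 11000010101
-------------
 100101010110  (end carry out of the top bit = 1)
Discarding the end carry: 00101010110
Decimal check:
  01101000001 = 512 + 256 + 64 + 1 = 833
  00111101011 = 256 + 128 + 64 + 32 + 8 + 2 + 1 = 491
  833 - 491 = 342, and 00101010110 = 256 + 64 + 16 + 4 + 2 = 342 ✓



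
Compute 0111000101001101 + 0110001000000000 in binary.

Add column by column from the right: bit + bit + carry-in; write the sum mod 2, carry 1 when the sum is 2 or 3.
carry:  1100000000000000
        0111000101001101
+       0110001000000000
------------------------
       01101001101001101
(the carry out of the leftmost column, 0, becomes the leading bit)
Decimal check:
  0111000101001101 = 16384 + 8192 + 4096 + 256 + 64 + 8 + 4 + 1 = 29005
  0110001000000000 = 16384 + 8192 + 512 = 25088
  29005 + 25088 = 54093, and 01101001101001101 = 32768 + 16384 + 4096 + 512 + 256 + 64 + 8 + 4 + 1 = 54093 ✓



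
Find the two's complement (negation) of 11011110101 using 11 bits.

Original (sign bit 1, negative): 11011110101
Step 1 - Invert all bits: 00100001010
Step 2 - Add 1: 00100001011
Verification: 11011110101 + 00100001011 = 100000000000; discarding the end carry (carry out of the top bit) leaves the 11-bit value 00000000000, as required for x + (-x)



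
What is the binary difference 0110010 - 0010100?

Method 1 - Direct subtraction (column by column from the right: bit − bit − borrow-in; if negative, add 2 and borrow 1 from the next column):
borrow: 0111000
        0110010
-       0010100
---------------
        0011110

Method 2 - Add two's complement:
Two's complement of 0010100: invert → 1101011, add 1 → 1101100
  0110010
+ 1101100
---------
 10011110  (end carry out of the top bit = 1)
Discarding the end carry: 0011110
Decimal check:
  0110010 = 32 + 16 + 2 = 50
  0010100 = 16 + 4 = 20
  50 - 20 = 30, and 0011110 = 16 + 8 + 4 + 2 = 30 ✓



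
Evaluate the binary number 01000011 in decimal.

Sum of powers of 2 for each 1-bit:
2^0 + 2^1 + 2^6
= 1 + 2 + 64
= 67



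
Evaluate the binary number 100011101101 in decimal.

Sum of powers of 2 for each 1-bit:
2^0 + 2^2 + 2^3 + 2^5 + 2^6 + 2^7 + 2^11
= 1 + 4 + 8 + 32 + 64 + 128 + 2048
= 2285



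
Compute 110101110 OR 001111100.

OR: 1 when either bit is 1
  110101110
| 001111100
-----------
  111111110
Decimal: 430 | 124 = 510



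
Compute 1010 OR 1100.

OR: 1 when either bit is 1
  1010
| 1100
------
  1110
Decimal: 10 | 12 = 14



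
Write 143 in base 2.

Using repeated division by 2:
143 ÷ 2 = 71 remainder 1
71 ÷ 2 = 35 remainder 1
35 ÷ 2 = 17 remainder 1
17 ÷ 2 = 8 remainder 1
8 ÷ 2 = 4 remainder 0
4 ÷ 2 = 2 remainder 0
2 ÷ 2 = 1 remainder 0
1 ÷ 2 = 0 remainder 1
Reading remainders bottom to top: 10001111



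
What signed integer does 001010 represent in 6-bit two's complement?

Binary: 001010
Sign bit: 0 (non-negative)
Read directly as an unsigned value:
001010 = 8 + 2 = 10
Value: 10



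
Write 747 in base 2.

Using repeated division by 2:
747 ÷ 2 = 373 remainder 1
373 ÷ 2 = 186 remainder 1
186 ÷ 2 = 93 remainder 0
93 ÷ 2 = 46 remainder 1
46 ÷ 2 = 23 remainder 0
23 ÷ 2 = 11 remainder 1
11 ÷ 2 = 5 remainder 1
5 ÷ 2 = 2 remainder 1
2 ÷ 2 = 1 remainder 0
1 ÷ 2 = 0 remainder 1
Reading remainders bottom to top: 1011101011



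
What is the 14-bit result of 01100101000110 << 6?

Original: 01100101000110 (decimal 6470)
Shift left by 6 positions
Append 6 zeros on the right and drop the 6 high bits that overflow the 14-bit width
Result: 01000110000000 (decimal 4480)
Equivalent: 6470 << 6 = 6470 × 2^6 = 414080, truncated to 14 bits = 4480



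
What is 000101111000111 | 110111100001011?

OR: 1 when either bit is 1
  000101111000111
| 110111100001011
-----------------
  110111111001111
Decimal: 3015 | 28427 = 28623



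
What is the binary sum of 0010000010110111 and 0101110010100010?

Add column by column from the right: bit + bit + carry-in; write the sum mod 2, carry 1 when the sum is 2 or 3.
carry:  0000000101001100
        0010000010110111
+       0101110010100010
------------------------
       00111110101011001
(the carry out of the leftmost column, 0, becomes the leading bit)
Decimal check:
  0010000010110111 = 8192 + 128 + 32 + 16 + 4 + 2 + 1 = 8375
  0101110010100010 = 16384 + 4096 + 2048 + 1024 + 128 + 32 + 2 = 23714
  8375 + 23714 = 32089, and 00111110101011001 = 16384 + 8192 + 4096 + 2048 + 1024 + 256 + 64 + 16 + 8 + 1 = 32089 ✓



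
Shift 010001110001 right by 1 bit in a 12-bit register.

Original: 010001110001 (decimal 1137)
Shift right by 1 position
Drop the 1 low bit; fill with zero on the left
Result: 001000111000 (decimal 568)
Equivalent: 1137 >> 1 = 1137 ÷ 2^1 = 568



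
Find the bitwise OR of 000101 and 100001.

OR: 1 when either bit is 1
  000101
| 100001
--------
  100101
Decimal: 5 | 33 = 37



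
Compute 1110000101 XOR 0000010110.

XOR: 1 when bits differ
  1110000101
^ 0000010110
------------
  1110010011
Decimal: 901 ^ 22 = 915



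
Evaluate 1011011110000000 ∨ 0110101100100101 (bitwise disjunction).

OR: 1 when either bit is 1
  1011011110000000
| 0110101100100101
------------------
  1111111110100101
Decimal: 46976 | 27429 = 65445



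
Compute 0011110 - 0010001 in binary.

Method 1 - Direct subtraction (column by column from the right: bit − bit − borrow-in; if negative, add 2 and borrow 1 from the next column):
borrow: 0000010
        0011110
-       0010001
---------------
        0001101

Method 2 - Add two's complement:
Two's complement of 0010001: invert → 1101110, add 1 → 1101111
  0011110
+ 1101111
---------
 10001101  (end carry out of the top bit = 1)
Discarding the end carry: 0001101
Decimal check:
  0011110 = 16 + 8 + 4 + 2 = 30
  0010001 = 16 + 1 = 17
  30 - 17 = 13, and 0001101 = 8 + 4 + 1 = 13 ✓



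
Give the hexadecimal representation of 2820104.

Using repeated division by 16 (digits 10–15 are A–F):
2820104 ÷ 16 = 176256 remainder 8
176256 ÷ 16 = 11016 remainder 0
11016 ÷ 16 = 688 remainder 8
688 ÷ 16 = 43 remainder 0
43 ÷ 16 = 2 remainder 11 (B)
2 ÷ 16 = 0 remainder 2
Reading remainders bottom to top: 2B0808



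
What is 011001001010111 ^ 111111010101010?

XOR: 1 when bits differ
  011001001010111
^ 111111010101010
-----------------
  100110011111101
Decimal: 12887 ^ 32426 = 19709



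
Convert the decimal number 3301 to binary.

Using repeated division by 2:
3301 ÷ 2 = 1650 remainder 1
1650 ÷ 2 = 825 remainder 0
825 ÷ 2 = 412 remainder 1
412 ÷ 2 = 206 remainder 0
206 ÷ 2 = 103 remainder 0
103 ÷ 2 = 51 remainder 1
51 ÷ 2 = 25 remainder 1
25 ÷ 2 = 12 remainder 1
12 ÷ 2 = 6 remainder 0
6 ÷ 2 = 3 remainder 0
3 ÷ 2 = 1 remainder 1
1 ÷ 2 = 0 remainder 1
Reading remainders bottom to top: 110011100101



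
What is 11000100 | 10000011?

OR: 1 when either bit is 1
  11000100
| 10000011
----------
  11000111
Decimal: 196 | 131 = 199



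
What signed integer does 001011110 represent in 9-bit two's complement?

Binary: 001011110
Sign bit: 0 (non-negative)
Read directly as an unsigned value:
001011110 = 64 + 16 + 8 + 4 + 2 = 94
Value: 94



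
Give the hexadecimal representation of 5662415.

Using repeated division by 16 (digits 10–15 are A–F):
5662415 ÷ 16 = 353900 remainder 15 (F)
353900 ÷ 16 = 22118 remainder 12 (C)
22118 ÷ 16 = 1382 remainder 6
1382 ÷ 16 = 86 remainder 6
86 ÷ 16 = 5 remainder 6
5 ÷ 16 = 0 remainder 5
Reading remainders bottom to top: 5666CF



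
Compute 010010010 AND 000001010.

AND: 1 only when both bits are 1
  010010010
& 000001010
-----------
  000000010
Decimal: 146 & 10 = 2



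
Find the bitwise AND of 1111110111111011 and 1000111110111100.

AND: 1 only when both bits are 1
  1111110111111011
& 1000111110111100
------------------
  1000110110111000
Decimal: 65019 & 36796 = 36280



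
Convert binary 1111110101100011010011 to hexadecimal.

Group into 4-bit nibbles from right:
  0011 = 3
  1111 = F
  0101 = 5
  1000 = 8
  1101 = D
  0011 = 3
Result: 3F58D3



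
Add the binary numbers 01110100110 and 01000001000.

Add column by column from the right: bit + bit + carry-in; write the sum mod 2, carry 1 when the sum is 2 or 3.
carry:  10000000000
        01110100110
+       01000001000
-------------------
       010110101110
(the carry out of the leftmost column, 0, becomes the leading bit)
Decimal check:
  01110100110 = 512 + 256 + 128 + 32 + 4 + 2 = 934
  01000001000 = 512 + 8 = 520
  934 + 520 = 1454, and 010110101110 = 1024 + 256 + 128 + 32 + 8 + 4 + 2 = 1454 ✓



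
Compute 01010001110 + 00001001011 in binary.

Add column by column from the right: bit + bit + carry-in; write the sum mod 2, carry 1 when the sum is 2 or 3.
carry:  00000011100
        01010001110
+       00001001011
-------------------
       001011011001
(the carry out of the leftmost column, 0, becomes the leading bit)
Decimal check:
  01010001110 = 512 + 128 + 8 + 4 + 2 = 654
  00001001011 = 64 + 8 + 2 + 1 = 75
  654 + 75 = 729, and 001011011001 = 512 + 128 + 64 + 16 + 8 + 1 = 729 ✓



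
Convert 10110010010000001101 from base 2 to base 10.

Sum of powers of 2 for each 1-bit:
2^0 + 2^2 + 2^3 + 2^10 + 2^13 + 2^16 + 2^17 + 2^19
= 1 + 4 + 8 + 1024 + 8192 + 65536 + 131072 + 524288
= 730125



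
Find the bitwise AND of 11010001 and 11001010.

AND: 1 only when both bits are 1
  11010001
& 11001010
----------
  11000000
Decimal: 209 & 202 = 192



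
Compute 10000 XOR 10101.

XOR: 1 when bits differ
  10000
^ 10101
-------
  00101
Decimal: 16 ^ 21 = 5



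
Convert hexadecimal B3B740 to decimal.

Expand by place value (powers of 16):
Digit values: B = 11
B3B740 = 11 × 16^5 + 3 × 16^4 + 11 × 16^3 + 7 × 16^2 + 4 × 16^1 + 0 × 16^0
= 11 × 1048576 + 3 × 65536 + 11 × 4096 + 7 × 256 + 4 × 16 + 0 × 1
= 11534336 + 196608 + 45056 + 1792 + 64 + 0
= 11777856



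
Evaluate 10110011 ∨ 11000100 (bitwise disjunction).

OR: 1 when either bit is 1
  10110011
| 11000100
----------
  11110111
Decimal: 179 | 196 = 247



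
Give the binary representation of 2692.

Using repeated division by 2:
2692 ÷ 2 = 1346 remainder 0
1346 ÷ 2 = 673 remainder 0
673 ÷ 2 = 336 remainder 1
336 ÷ 2 = 168 remainder 0
168 ÷ 2 = 84 remainder 0
84 ÷ 2 = 42 remainder 0
42 ÷ 2 = 21 remainder 0
21 ÷ 2 = 10 remainder 1
10 ÷ 2 = 5 remainder 0
5 ÷ 2 = 2 remainder 1
2 ÷ 2 = 1 remainder 0
1 ÷ 2 = 0 remainder 1
Reading remainders bottom to top: 101010000100



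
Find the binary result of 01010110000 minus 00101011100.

Method 1 - Direct subtraction (column by column from the right: bit − bit − borrow-in; if negative, add 2 and borrow 1 from the next column):
borrow: 01010111000
        01010110000
-       00101011100
-------------------
        00101010100

Method 2 - Add two's complement:
Two's complement of 00101011100: invert → 11010100011, add 1 → 11010100100
  01010110000
+ 11010100100
-------------
 100101010100  (end carry out of the top bit = 1)
Discarding the end carry: 00101010100
Decimal check:
  01010110000 = 512 + 128 + 32 + 16 = 688
  00101011100 = 256 + 64 + 16 + 8 + 4 = 348
  688 - 348 = 340, and 00101010100 = 256 + 64 + 16 + 4 = 340 ✓



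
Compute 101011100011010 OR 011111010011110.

OR: 1 when either bit is 1
  101011100011010
| 011111010011110
-----------------
  111111110011110
Decimal: 22298 | 16030 = 32670



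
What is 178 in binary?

Using repeated division by 2:
178 ÷ 2 = 89 remainder 0
89 ÷ 2 = 44 remainder 1
44 ÷ 2 = 22 remainder 0
22 ÷ 2 = 11 remainder 0
11 ÷ 2 = 5 remainder 1
5 ÷ 2 = 2 remainder 1
2 ÷ 2 = 1 remainder 0
1 ÷ 2 = 0 remainder 1
Reading remainders bottom to top: 10110010



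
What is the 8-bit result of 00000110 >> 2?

Original: 00000110 (decimal 6)
Shift right by 2 positions
Drop the 2 low bits; fill with zeros on the left
Result: 00000001 (decimal 1)
Equivalent: 6 >> 2 = 6 ÷ 2^2 = 1



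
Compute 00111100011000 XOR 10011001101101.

XOR: 1 when bits differ
  00111100011000
^ 10011001101101
----------------
  10100101110101
Decimal: 3864 ^ 9837 = 10613



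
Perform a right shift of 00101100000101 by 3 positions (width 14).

Original: 00101100000101 (decimal 2821)
Shift right by 3 positions
Drop the 3 low bits; fill with zeros on the left
Result: 00000101100000 (decimal 352)
Equivalent: 2821 >> 3 = 2821 ÷ 2^3 = 352



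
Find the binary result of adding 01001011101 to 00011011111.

Add column by column from the right: bit + bit + carry-in; write the sum mod 2, carry 1 when the sum is 2 or 3.
carry:  00110111110
        01001011101
+       00011011111
-------------------
       001100111100
(the carry out of the leftmost column, 0, becomes the leading bit)
Decimal check:
  01001011101 = 512 + 64 + 16 + 8 + 4 + 1 = 605
  00011011111 = 128 + 64 + 16 + 8 + 4 + 2 + 1 = 223
  605 + 223 = 828, and 001100111100 = 512 + 256 + 32 + 16 + 8 + 4 = 828 ✓



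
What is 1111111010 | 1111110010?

OR: 1 when either bit is 1
  1111111010
| 1111110010
------------
  1111111010
Decimal: 1018 | 1010 = 1018

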